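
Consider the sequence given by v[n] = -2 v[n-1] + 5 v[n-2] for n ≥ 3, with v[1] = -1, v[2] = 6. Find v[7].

v[3] = -2*6 + 5*(-1) = -17
v[4] = -2*(-17) + 5*6 = 64
v[5] = -2*64 + 5*(-17) = -213
v[6] = -2*(-213) + 5*64 = 746
v[7] = -2*746 + 5*(-213) = -2557

-2557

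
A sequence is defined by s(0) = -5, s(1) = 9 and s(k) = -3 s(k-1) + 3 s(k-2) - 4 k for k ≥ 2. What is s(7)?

35489

s(2) = -3*9 + 3*(-5) - 8 = -50
s(3) = -3*(-50) + 3*9 - 12 = 165
s(4) = -3*165 + 3*(-50) - 16 = -661
s(5) = -3*(-661) + 3*165 - 20 = 2458
s(6) = -3*2458 + 3*(-661) - 24 = -9381
s(7) = -3*(-9381) + 3*2458 - 28 = 35489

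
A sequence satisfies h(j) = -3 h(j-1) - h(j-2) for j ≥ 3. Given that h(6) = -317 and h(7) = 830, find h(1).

Rearranging, h(j-2) = -(h(j) + 3 h(j-1)).
h(5) = -(830 + 3(-317)) = 121
h(4) = -(-317 + 3(121)) = -46
h(3) = -(121 + 3(-46)) = 17
h(2) = -(-46 + 3(17)) = -5
h(1) = -(17 + 3(-5)) = -2

-2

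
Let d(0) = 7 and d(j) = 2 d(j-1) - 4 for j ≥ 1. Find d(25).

100663300

The fixed point is -4/(1 - 2) = 4, so d(j) - 4 = 2(d(j-1) - 4).
Hence d(j) = 3·2^j + 4.
d(25) = 3·2^{25} + 4 = 3·33554432 + 4 = 100663300.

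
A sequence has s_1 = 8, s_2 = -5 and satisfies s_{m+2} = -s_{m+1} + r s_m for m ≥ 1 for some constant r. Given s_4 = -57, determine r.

s_3 = 5 + 8r
s_4 = -5 - 13r
So -5 - 13r = -57, giving r = 4.

4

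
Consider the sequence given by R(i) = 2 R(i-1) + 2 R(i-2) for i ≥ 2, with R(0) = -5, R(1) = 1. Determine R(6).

R(2) = 2(1) + 2(-5) = -8
R(3) = 2(-8) + 2(1) = -14
R(4) = 2(-14) + 2(-8) = -44
R(5) = 2(-44) + 2(-14) = -116
R(6) = 2(-116) + 2(-44) = -320

-320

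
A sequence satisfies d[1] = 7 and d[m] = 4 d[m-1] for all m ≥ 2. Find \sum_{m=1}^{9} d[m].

611667

d[2] = 4(7) = 28
d[3] = 4(28) = 112
d[4] = 4(112) = 448
d[5] = 4(448) = 1792
d[6] = 4(1792) = 7168
d[7] = 4(7168) = 28672
d[8] = 4(28672) = 114688
d[9] = 4(114688) = 458752
Sum = 7 + 28 + 112 + 448 + 1792 + 7168 + 28672 + 114688 + 458752 = 611667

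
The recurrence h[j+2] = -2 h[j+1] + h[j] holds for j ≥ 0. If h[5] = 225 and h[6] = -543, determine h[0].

Rearranging, h[j-2] = h[j] + 2 h[j-1].
h[4] = -543 + 2(225) = -93
h[3] = 225 + 2(-93) = 39
h[2] = -93 + 2(39) = -15
h[1] = 39 + 2(-15) = 9
h[0] = -15 + 2(9) = 3

3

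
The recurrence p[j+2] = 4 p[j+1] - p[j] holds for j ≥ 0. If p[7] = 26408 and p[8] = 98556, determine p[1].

Rearranging, p[j-2] = -(p[j] - 4 p[j-1]).
p[6] = -(98556 - 4*26408) = 7076
p[5] = -(26408 - 4*7076) = 1896
p[4] = -(7076 - 4*1896) = 508
p[3] = -(1896 - 4*508) = 136
p[2] = -(508 - 4*136) = 36
p[1] = -(136 - 4*36) = 8

8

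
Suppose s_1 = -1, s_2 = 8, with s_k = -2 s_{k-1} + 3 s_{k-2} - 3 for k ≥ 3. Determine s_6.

590

s_3 = -2*8 + 3*(-1) - 3 = -22
s_4 = -2*(-22) + 3*8 - 3 = 65
s_5 = -2*65 + 3*(-22) - 3 = -199
s_6 = -2*(-199) + 3*65 - 3 = 590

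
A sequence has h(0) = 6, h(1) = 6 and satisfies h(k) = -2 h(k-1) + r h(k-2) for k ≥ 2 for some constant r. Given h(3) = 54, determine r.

h(2) = -12 + 6r
h(3) = 24 - 6r
So 24 - 6r = 54, giving r = -5.

-5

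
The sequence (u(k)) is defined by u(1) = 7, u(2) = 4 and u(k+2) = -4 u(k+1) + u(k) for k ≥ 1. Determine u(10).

230548

u(3) = -4*4 + 7 = -9
u(4) = -4*(-9) + 4 = 40
u(5) = -4*40 + (-9) = -169
u(6) = -4*(-169) + 40 = 716
u(7) = -4*716 + (-169) = -3033
u(8) = -4*(-3033) + 716 = 12848
u(9) = -4*12848 + (-3033) = -54425
u(10) = -4*(-54425) + 12848 = 230548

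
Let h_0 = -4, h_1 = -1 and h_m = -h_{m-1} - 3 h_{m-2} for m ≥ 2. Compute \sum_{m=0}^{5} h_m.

28

h_2 = -(-1) - 3(-4) = 13
h_3 = -13 - 3(-1) = -10
h_4 = -(-10) - 3(13) = -29
h_5 = -(-29) - 3(-10) = 59
Sum = (-4) + (-1) + 13 + (-10) + (-29) + 59 = 28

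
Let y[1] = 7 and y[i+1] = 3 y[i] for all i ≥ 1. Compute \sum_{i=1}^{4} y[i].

y[2] = 3·7 = 21
y[3] = 3·21 = 63
y[4] = 3·63 = 189
Sum = 7 + 21 + 63 + 189 = 280

280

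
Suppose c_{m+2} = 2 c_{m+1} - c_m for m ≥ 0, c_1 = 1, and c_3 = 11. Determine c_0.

Let c_0 = w.
c_2 = 2 - w
c_3 = 3 - 2w
So 3 - 2w = 11, giving w = -4.

-4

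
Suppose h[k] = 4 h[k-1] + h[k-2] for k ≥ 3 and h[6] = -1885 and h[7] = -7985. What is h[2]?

Rearranging, h[k-2] = h[k] - 4 h[k-1].
h[5] = -7985 - 4*(-1885) = -445
h[4] = -1885 - 4*(-445) = -105
h[3] = -445 - 4*(-105) = -25
h[2] = -105 - 4*(-25) = -5

-5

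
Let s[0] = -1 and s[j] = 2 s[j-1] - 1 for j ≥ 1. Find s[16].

-131071

The fixed point is -1/(1 - 2) = 1, so s[j] - 1 = 2(s[j-1] - 1).
Hence s[j] = -2·2^j + 1.
s[16] = -2·2^{16} + 1 = -2·65536 + 1 = -131071.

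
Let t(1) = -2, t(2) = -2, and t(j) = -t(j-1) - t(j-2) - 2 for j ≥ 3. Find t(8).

-2

t(3) = -(-2) - (-2) - 2 = 2
t(4) = -2 - (-2) - 2 = -2
t(5) = -(-2) - 2 - 2 = -2
t(6) = -(-2) - (-2) - 2 = 2
t(7) = -2 - (-2) - 2 = -2
t(8) = -(-2) - 2 - 2 = -2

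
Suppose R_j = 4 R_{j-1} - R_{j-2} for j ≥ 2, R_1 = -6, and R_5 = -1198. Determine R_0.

-1

Let R_0 = y.
R_2 = -24 - y
R_3 = -90 - 4y
R_4 = -336 - 15y
R_5 = -1254 - 56y
So -1254 - 56y = -1198, giving y = -1.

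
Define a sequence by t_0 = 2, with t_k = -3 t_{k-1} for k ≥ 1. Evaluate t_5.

-486

t_1 = -3(2) = -6
t_2 = -3(-6) = 18
t_3 = -3(18) = -54
t_4 = -3(-54) = 162
t_5 = -3(162) = -486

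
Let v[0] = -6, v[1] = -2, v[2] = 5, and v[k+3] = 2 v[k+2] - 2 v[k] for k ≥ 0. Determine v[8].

v[3] = 2·5 - 2·(-6) = 22
v[4] = 2·22 - 2·(-2) = 48
v[5] = 2·48 - 2·5 = 86
v[6] = 2·86 - 2·22 = 128
v[7] = 2·128 - 2·48 = 160
v[8] = 2·160 - 2·86 = 148

148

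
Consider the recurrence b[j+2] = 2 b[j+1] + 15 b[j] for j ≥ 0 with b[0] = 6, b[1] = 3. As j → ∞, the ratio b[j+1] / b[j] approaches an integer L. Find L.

The characteristic equation is r^2 - 2r - 15 = 0, which factors as (r - 5)(r + 3) = 0.
So the roots are 5 and -3. Since |5| > |-3| and the coefficient of 5^j is non-zero, the ratio tends to 5.

5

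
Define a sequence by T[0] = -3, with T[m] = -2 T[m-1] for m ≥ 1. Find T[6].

-192

T[1] = -2·(-3) = 6
T[2] = -2·6 = -12
T[3] = -2·(-12) = 24
T[4] = -2·24 = -48
T[5] = -2·(-48) = 96
T[6] = -2·96 = -192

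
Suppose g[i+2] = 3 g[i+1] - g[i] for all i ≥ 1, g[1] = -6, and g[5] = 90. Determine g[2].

Let g[2] = z.
g[3] = 6 + 3z
g[4] = 18 + 8z
g[5] = 48 + 21z
So 48 + 21z = 90, giving z = 2.

2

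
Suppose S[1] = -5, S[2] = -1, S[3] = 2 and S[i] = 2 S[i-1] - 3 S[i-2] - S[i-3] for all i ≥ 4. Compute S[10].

326

S[4] = 2*2 - 3*(-1) - (-5) = 12
S[5] = 2*12 - 3*2 - (-1) = 19
S[6] = 2*19 - 3*12 - 2 = 0
S[7] = 2*0 - 3*19 - 12 = -69
S[8] = 2*(-69) - 3*0 - 19 = -157
S[9] = 2*(-157) - 3*(-69) - 0 = -107
S[10] = 2*(-107) - 3*(-157) - (-69) = 326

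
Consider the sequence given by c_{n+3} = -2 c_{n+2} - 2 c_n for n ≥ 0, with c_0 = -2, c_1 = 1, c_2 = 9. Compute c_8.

916

c_3 = -2·9 - 2·(-2) = -14
c_4 = -2·(-14) - 2·1 = 26
c_5 = -2·26 - 2·9 = -70
c_6 = -2·(-70) - 2·(-14) = 168
c_7 = -2·168 - 2·26 = -388
c_8 = -2·(-388) - 2·(-70) = 916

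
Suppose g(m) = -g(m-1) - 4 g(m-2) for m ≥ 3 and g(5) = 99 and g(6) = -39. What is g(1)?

3

Rearranging, g(m-2) = (g(m) + g(m-1)) / -4.
g(4) = (-39 + 99) / -4 = 60/-4 = -15
g(3) = (99 + (-15)) / -4 = 84/-4 = -21
g(2) = (-15 + (-21)) / -4 = -36/-4 = 9
g(1) = (-21 + 9) / -4 = -12/-4 = 3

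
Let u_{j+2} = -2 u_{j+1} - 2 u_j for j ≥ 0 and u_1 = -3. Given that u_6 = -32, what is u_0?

-1

Let u_0 = y.
u_2 = 6 - 2y
u_3 = -6 + 4y
u_4 = -4y
u_5 = 12
u_6 = -24 + 8y
So -24 + 8y = -32, giving y = -1.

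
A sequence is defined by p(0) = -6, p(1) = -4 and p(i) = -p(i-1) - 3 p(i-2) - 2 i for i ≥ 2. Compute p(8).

102

p(2) = -(-4) - 3(-6) - 4 = 18
p(3) = -18 - 3(-4) - 6 = -12
p(4) = -(-12) - 3(18) - 8 = -50
p(5) = -(-50) - 3(-12) - 10 = 76
p(6) = -76 - 3(-50) - 12 = 62
p(7) = -62 - 3(76) - 14 = -304
p(8) = -(-304) - 3(62) - 16 = 102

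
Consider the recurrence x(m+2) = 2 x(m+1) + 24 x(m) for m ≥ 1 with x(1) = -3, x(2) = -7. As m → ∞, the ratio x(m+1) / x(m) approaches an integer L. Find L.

6

The characteristic equation is r^2 - 2r - 24 = 0, which factors as (r - 6)(r + 4) = 0.
So the roots are 6 and -4. Since |6| > |-4| and the coefficient of 6^m is non-zero, the ratio tends to 6.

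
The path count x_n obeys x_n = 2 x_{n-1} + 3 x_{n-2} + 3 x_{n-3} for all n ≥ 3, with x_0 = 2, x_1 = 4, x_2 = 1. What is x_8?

5884

x_3 = 2(1) + 3(4) + 3(2) = 20
x_4 = 2(20) + 3(1) + 3(4) = 55
x_5 = 2(55) + 3(20) + 3(1) = 173
x_6 = 2(173) + 3(55) + 3(20) = 571
x_7 = 2(571) + 3(173) + 3(55) = 1826
x_8 = 2(1826) + 3(571) + 3(173) = 5884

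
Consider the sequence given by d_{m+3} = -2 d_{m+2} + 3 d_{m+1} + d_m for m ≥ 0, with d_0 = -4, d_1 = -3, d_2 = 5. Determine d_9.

d_3 = -2(5) + 3(-3) + (-4) = -23
d_4 = -2(-23) + 3(5) + (-3) = 58
d_5 = -2(58) + 3(-23) + 5 = -180
d_6 = -2(-180) + 3(58) + (-23) = 511
d_7 = -2(511) + 3(-180) + 58 = -1504
d_8 = -2(-1504) + 3(511) + (-180) = 4361
d_9 = -2(4361) + 3(-1504) + 511 = -12723

-12723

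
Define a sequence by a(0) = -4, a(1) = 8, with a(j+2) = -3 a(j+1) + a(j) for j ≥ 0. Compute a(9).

a(2) = -3·8 + (-4) = -28
a(3) = -3·(-28) + 8 = 92
a(4) = -3·92 + (-28) = -304
a(5) = -3·(-304) + 92 = 1004
a(6) = -3·1004 + (-304) = -3316
a(7) = -3·(-3316) + 1004 = 10952
a(8) = -3·10952 + (-3316) = -36172
a(9) = -3·(-36172) + 10952 = 119468

119468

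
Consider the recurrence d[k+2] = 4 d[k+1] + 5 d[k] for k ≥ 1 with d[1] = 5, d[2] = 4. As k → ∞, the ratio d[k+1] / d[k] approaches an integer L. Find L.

The characteristic equation is r^2 - 4r - 5 = 0, which factors as (r - 5)(r + 1) = 0.
So the roots are 5 and -1. Since |5| > |-1| and the coefficient of 5^k is non-zero, the ratio tends to 5.

5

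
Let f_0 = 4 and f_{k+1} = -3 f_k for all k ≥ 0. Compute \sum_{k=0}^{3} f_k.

-80

f_1 = -3·4 = -12
f_2 = -3·(-12) = 36
f_3 = -3·36 = -108
Sum = 4 + (-12) + 36 + (-108) = -80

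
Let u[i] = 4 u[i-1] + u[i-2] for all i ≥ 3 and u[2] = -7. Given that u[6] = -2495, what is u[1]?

-5

Let u[1] = x.
u[3] = -28 + x
u[4] = -119 + 4x
u[5] = -504 + 17x
u[6] = -2135 + 72x
So -2135 + 72x = -2495, giving x = -5.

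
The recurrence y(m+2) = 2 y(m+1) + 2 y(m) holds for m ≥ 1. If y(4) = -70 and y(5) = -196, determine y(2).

Rearranging, y(m-2) = (y(m) - 2 y(m-1)) / 2.
y(3) = (-196 - 2(-70)) / 2 = -56/2 = -28
y(2) = (-70 - 2(-28)) / 2 = -14/2 = -7

-7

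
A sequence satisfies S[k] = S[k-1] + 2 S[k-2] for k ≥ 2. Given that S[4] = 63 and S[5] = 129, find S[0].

3

Rearranging, S[k-2] = (S[k] - S[k-1]) / 2.
S[3] = (129 - 63) / 2 = 66/2 = 33
S[2] = (63 - 33) / 2 = 30/2 = 15
S[1] = (33 - 15) / 2 = 18/2 = 9
S[0] = (15 - 9) / 2 = 6/2 = 3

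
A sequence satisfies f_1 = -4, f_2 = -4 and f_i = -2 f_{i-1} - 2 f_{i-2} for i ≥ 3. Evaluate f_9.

f_3 = -2(-4) - 2(-4) = 16
f_4 = -2(16) - 2(-4) = -24
f_5 = -2(-24) - 2(16) = 16
f_6 = -2(16) - 2(-24) = 16
f_7 = -2(16) - 2(16) = -64
f_8 = -2(-64) - 2(16) = 96
f_9 = -2(96) - 2(-64) = -64

-64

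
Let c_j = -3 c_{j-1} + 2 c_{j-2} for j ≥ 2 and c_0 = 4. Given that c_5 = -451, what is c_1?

Let c_1 = v.
c_2 = 8 - 3v
c_3 = -24 + 11v
c_4 = 88 - 39v
c_5 = -312 + 139v
So -312 + 139v = -451, giving v = -1.

-1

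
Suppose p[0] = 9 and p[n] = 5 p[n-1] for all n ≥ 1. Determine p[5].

28125

p[1] = 5·9 = 45
p[2] = 5·45 = 225
p[3] = 5·225 = 1125
p[4] = 5·1125 = 5625
p[5] = 5·5625 = 28125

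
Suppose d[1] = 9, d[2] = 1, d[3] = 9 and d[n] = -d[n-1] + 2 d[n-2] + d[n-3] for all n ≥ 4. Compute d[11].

d[4] = -9 + 2*1 + 9 = 2
d[5] = -2 + 2*9 + 1 = 17
d[6] = -17 + 2*2 + 9 = -4
d[7] = -(-4) + 2*17 + 2 = 40
d[8] = -40 + 2*(-4) + 17 = -31
d[9] = -(-31) + 2*40 + (-4) = 107
d[10] = -107 + 2*(-31) + 40 = -129
d[11] = -(-129) + 2*107 + (-31) = 312

312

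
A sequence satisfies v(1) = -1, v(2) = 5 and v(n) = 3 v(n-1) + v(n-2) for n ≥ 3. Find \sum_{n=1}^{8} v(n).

v(3) = 3*5 + (-1) = 14
v(4) = 3*14 + 5 = 47
v(5) = 3*47 + 14 = 155
v(6) = 3*155 + 47 = 512
v(7) = 3*512 + 155 = 1691
v(8) = 3*1691 + 512 = 5585
Sum = (-1) + 5 + 14 + 47 + 155 + 512 + 1691 + 5585 = 8008

8008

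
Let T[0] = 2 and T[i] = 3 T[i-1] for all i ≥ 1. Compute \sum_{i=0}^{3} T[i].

T[1] = 3*2 = 6
T[2] = 3*6 = 18
T[3] = 3*18 = 54
Sum = 2 + 6 + 18 + 54 = 80

80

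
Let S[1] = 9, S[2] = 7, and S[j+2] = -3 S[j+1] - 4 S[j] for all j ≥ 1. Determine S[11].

S[3] = -3*7 - 4*9 = -57
S[4] = -3*(-57) - 4*7 = 143
S[5] = -3*143 - 4*(-57) = -201
S[6] = -3*(-201) - 4*143 = 31
S[7] = -3*31 - 4*(-201) = 711
S[8] = -3*711 - 4*31 = -2257
S[9] = -3*(-2257) - 4*711 = 3927
S[10] = -3*3927 - 4*(-2257) = -2753
S[11] = -3*(-2753) - 4*3927 = -7449

-7449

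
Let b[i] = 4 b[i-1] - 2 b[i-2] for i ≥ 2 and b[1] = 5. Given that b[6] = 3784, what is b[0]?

Let b[0] = z.
b[2] = 20 - 2z
b[3] = 70 - 8z
b[4] = 240 - 28z
b[5] = 820 - 96z
b[6] = 2800 - 328z
So 2800 - 328z = 3784, giving z = -3.

-3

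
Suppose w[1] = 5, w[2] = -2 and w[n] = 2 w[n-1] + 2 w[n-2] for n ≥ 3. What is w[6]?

w[3] = 2·(-2) + 2·5 = 6
w[4] = 2·6 + 2·(-2) = 8
w[5] = 2·8 + 2·6 = 28
w[6] = 2·28 + 2·8 = 72

72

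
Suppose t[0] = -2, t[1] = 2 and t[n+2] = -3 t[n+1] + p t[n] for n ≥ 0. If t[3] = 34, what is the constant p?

t[2] = -6 - 2p
t[3] = 18 + 8p
So 18 + 8p = 34, giving p = 2.

2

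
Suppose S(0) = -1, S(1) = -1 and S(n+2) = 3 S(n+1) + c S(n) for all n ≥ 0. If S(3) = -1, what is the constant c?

S(2) = -3 - c
S(3) = -9 - 4c
So -9 - 4c = -1, giving c = -2.

-2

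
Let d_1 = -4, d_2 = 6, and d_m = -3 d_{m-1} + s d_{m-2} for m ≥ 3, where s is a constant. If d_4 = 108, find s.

d_3 = -18 - 4s
d_4 = 54 + 18s
So 54 + 18s = 108, giving s = 3.

3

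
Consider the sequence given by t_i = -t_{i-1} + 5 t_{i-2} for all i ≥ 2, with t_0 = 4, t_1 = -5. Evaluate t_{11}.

-211925

t_2 = -(-5) + 5(4) = 25
t_3 = -25 + 5(-5) = -50
t_4 = -(-50) + 5(25) = 175
t_5 = -175 + 5(-50) = -425
t_6 = -(-425) + 5(175) = 1300
t_7 = -1300 + 5(-425) = -3425
t_8 = -(-3425) + 5(1300) = 9925
t_9 = -9925 + 5(-3425) = -27050
t_{10} = -(-27050) + 5(9925) = 76675
t_{11} = -76675 + 5(-27050) = -211925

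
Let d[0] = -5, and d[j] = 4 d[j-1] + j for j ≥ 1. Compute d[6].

-18662

d[1] = 4(-5) + 1 = -19
d[2] = 4(-19) + 2 = -74
d[3] = 4(-74) + 3 = -293
d[4] = 4(-293) + 4 = -1168
d[5] = 4(-1168) + 5 = -4667
d[6] = 4(-4667) + 6 = -18662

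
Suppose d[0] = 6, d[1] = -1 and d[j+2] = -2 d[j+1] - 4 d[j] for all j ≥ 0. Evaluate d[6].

d[2] = -2·(-1) - 4·6 = -22
d[3] = -2·(-22) - 4·(-1) = 48
d[4] = -2·48 - 4·(-22) = -8
d[5] = -2·(-8) - 4·48 = -176
d[6] = -2·(-176) - 4·(-8) = 384

384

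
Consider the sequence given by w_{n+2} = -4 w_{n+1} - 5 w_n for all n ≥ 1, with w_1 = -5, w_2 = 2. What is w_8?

w_3 = -4·2 - 5·(-5) = 17
w_4 = -4·17 - 5·2 = -78
w_5 = -4·(-78) - 5·17 = 227
w_6 = -4·227 - 5·(-78) = -518
w_7 = -4·(-518) - 5·227 = 937
w_8 = -4·937 - 5·(-518) = -1158

-1158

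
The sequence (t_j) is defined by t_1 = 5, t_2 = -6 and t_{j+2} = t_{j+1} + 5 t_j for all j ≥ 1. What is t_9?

t_3 = (-6) + 5·5 = 19
t_4 = 19 + 5·(-6) = -11
t_5 = (-11) + 5·19 = 84
t_6 = 84 + 5·(-11) = 29
t_7 = 29 + 5·84 = 449
t_8 = 449 + 5·29 = 594
t_9 = 594 + 5·449 = 2839

2839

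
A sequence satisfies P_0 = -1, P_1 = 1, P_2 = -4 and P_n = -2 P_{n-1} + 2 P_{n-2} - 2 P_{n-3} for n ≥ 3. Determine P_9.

P_3 = -2·(-4) + 2·1 - 2·(-1) = 12
P_4 = -2·12 + 2·(-4) - 2·1 = -34
P_5 = -2·(-34) + 2·12 - 2·(-4) = 100
P_6 = -2·100 + 2·(-34) - 2·12 = -292
P_7 = -2·(-292) + 2·100 - 2·(-34) = 852
P_8 = -2·852 + 2·(-292) - 2·100 = -2488
P_9 = -2·(-2488) + 2·852 - 2·(-292) = 7264

7264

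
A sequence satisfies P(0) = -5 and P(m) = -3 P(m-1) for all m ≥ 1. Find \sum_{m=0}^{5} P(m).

P(1) = -3*(-5) = 15
P(2) = -3*15 = -45
P(3) = -3*(-45) = 135
P(4) = -3*135 = -405
P(5) = -3*(-405) = 1215
Sum = (-5) + 15 + (-45) + 135 + (-405) + 1215 = 910

910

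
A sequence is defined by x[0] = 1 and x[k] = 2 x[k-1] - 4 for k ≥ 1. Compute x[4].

x[1] = 2*1 - 4 = -2
x[2] = 2*(-2) - 4 = -8
x[3] = 2*(-8) - 4 = -20
x[4] = 2*(-20) - 4 = -44

-44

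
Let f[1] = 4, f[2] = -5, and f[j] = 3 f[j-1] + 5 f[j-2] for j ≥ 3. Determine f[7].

f[3] = 3·(-5) + 5·4 = 5
f[4] = 3·5 + 5·(-5) = -10
f[5] = 3·(-10) + 5·5 = -5
f[6] = 3·(-5) + 5·(-10) = -65
f[7] = 3·(-65) + 5·(-5) = -220

-220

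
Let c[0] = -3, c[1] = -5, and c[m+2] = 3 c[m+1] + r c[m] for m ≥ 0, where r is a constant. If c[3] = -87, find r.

3

c[2] = -15 - 3r
c[3] = -45 - 14r
So -45 - 14r = -87, giving r = 3.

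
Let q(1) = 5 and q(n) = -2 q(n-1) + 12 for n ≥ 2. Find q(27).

67108868

The fixed point is 12/(1 + 2) = 4, so q(n) - 4 = -2(q(n-1) - 4).
Hence q(n) = 1·(-2)^{n-1} + 4.
q(27) = 1·(-2)^{26} + 4 = 1·67108864 + 4 = 67108868.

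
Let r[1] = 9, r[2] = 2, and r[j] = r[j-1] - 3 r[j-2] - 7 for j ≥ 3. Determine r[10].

867

r[3] = 2 - 3*9 - 7 = -32
r[4] = (-32) - 3*2 - 7 = -45
r[5] = (-45) - 3*(-32) - 7 = 44
r[6] = 44 - 3*(-45) - 7 = 172
r[7] = 172 - 3*44 - 7 = 33
r[8] = 33 - 3*172 - 7 = -490
r[9] = (-490) - 3*33 - 7 = -596
r[10] = (-596) - 3*(-490) - 7 = 867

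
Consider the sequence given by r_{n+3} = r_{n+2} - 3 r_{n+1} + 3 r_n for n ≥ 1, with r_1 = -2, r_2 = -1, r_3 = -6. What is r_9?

r_4 = (-6) - 3·(-1) + 3·(-2) = -9
r_5 = (-9) - 3·(-6) + 3·(-1) = 6
r_6 = 6 - 3·(-9) + 3·(-6) = 15
r_7 = 15 - 3·6 + 3·(-9) = -30
r_8 = (-30) - 3·15 + 3·6 = -57
r_9 = (-57) - 3·(-30) + 3·15 = 78

78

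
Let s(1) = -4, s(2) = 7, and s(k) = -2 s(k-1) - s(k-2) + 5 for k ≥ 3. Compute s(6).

s(3) = -2·7 - (-4) + 5 = -5
s(4) = -2·(-5) - 7 + 5 = 8
s(5) = -2·8 - (-5) + 5 = -6
s(6) = -2·(-6) - 8 + 5 = 9

9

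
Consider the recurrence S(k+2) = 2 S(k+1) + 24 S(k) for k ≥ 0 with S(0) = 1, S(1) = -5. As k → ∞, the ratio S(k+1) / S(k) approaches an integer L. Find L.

6

The characteristic equation is r^2 - 2r - 24 = 0, which factors as (r - 6)(r + 4) = 0.
So the roots are 6 and -4. Since |6| > |-4| and the coefficient of 6^k is non-zero, the ratio tends to 6.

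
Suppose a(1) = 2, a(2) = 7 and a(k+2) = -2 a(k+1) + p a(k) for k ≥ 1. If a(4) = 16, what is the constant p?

a(3) = -14 + 2p
a(4) = 28 + 3p
So 28 + 3p = 16, giving p = -4.

-4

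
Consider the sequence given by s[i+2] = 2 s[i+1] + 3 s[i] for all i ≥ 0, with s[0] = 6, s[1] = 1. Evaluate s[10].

103340

s[2] = 2*1 + 3*6 = 20
s[3] = 2*20 + 3*1 = 43
s[4] = 2*43 + 3*20 = 146
s[5] = 2*146 + 3*43 = 421
s[6] = 2*421 + 3*146 = 1280
s[7] = 2*1280 + 3*421 = 3823
s[8] = 2*3823 + 3*1280 = 11486
s[9] = 2*11486 + 3*3823 = 34441
s[10] = 2*34441 + 3*11486 = 103340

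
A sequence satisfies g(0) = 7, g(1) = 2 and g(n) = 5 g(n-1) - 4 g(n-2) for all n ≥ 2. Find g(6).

g(2) = 5(2) - 4(7) = -18
g(3) = 5(-18) - 4(2) = -98
g(4) = 5(-98) - 4(-18) = -418
g(5) = 5(-418) - 4(-98) = -1698
g(6) = 5(-1698) - 4(-418) = -6818

-6818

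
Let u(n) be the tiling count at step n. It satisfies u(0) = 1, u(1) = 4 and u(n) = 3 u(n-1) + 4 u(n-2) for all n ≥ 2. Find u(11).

u(2) = 3*4 + 4*1 = 16
u(3) = 3*16 + 4*4 = 64
u(4) = 3*64 + 4*16 = 256
u(5) = 3*256 + 4*64 = 1024
u(6) = 3*1024 + 4*256 = 4096
u(7) = 3*4096 + 4*1024 = 16384
u(8) = 3*16384 + 4*4096 = 65536
u(9) = 3*65536 + 4*16384 = 262144
u(10) = 3*262144 + 4*65536 = 1048576
u(11) = 3*1048576 + 4*262144 = 4194304

4194304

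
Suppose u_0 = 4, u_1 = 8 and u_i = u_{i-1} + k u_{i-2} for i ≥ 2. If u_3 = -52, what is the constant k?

-5

u_2 = 8 + 4k
u_3 = 8 + 12k
So 8 + 12k = -52, giving k = -5.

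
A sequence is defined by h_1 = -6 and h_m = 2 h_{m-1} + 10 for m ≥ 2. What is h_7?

246

h_2 = 2(-6) + 10 = -2
h_3 = 2(-2) + 10 = 6
h_4 = 2(6) + 10 = 22
h_5 = 2(22) + 10 = 54
h_6 = 2(54) + 10 = 118
h_7 = 2(118) + 10 = 246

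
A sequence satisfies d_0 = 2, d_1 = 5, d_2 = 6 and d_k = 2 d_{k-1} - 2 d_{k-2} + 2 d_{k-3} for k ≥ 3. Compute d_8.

64

d_3 = 2·6 - 2·5 + 2·2 = 6
d_4 = 2·6 - 2·6 + 2·5 = 10
d_5 = 2·10 - 2·6 + 2·6 = 20
d_6 = 2·20 - 2·10 + 2·6 = 32
d_7 = 2·32 - 2·20 + 2·10 = 44
d_8 = 2·44 - 2·32 + 2·20 = 64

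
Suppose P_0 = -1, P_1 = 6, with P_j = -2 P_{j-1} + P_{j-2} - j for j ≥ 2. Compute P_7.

1165

P_2 = -2·6 + (-1) - 2 = -15
P_3 = -2·(-15) + 6 - 3 = 33
P_4 = -2·33 + (-15) - 4 = -85
P_5 = -2·(-85) + 33 - 5 = 198
P_6 = -2·198 + (-85) - 6 = -487
P_7 = -2·(-487) + 198 - 7 = 1165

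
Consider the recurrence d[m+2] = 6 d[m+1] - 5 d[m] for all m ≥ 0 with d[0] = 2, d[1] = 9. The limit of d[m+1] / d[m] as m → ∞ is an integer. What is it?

The characteristic equation is r^2 - 6r + 5 = 0, which factors as (r - 5)(r - 1) = 0.
So the roots are 5 and 1. Since |5| > |1| and the coefficient of 5^m is non-zero, the ratio tends to 5.

5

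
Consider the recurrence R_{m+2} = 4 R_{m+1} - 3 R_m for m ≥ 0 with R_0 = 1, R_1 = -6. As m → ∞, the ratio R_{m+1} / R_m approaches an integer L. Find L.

3

The characteristic equation is r^2 - 4r + 3 = 0, which factors as (r - 3)(r - 1) = 0.
So the roots are 3 and 1. Since |3| > |1| and the coefficient of 3^m is non-zero, the ratio tends to 3.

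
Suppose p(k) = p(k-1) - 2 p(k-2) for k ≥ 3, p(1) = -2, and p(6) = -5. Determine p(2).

-7

Let p(2) = y.
p(3) = 4 + y
p(4) = 4 - y
p(5) = -4 - 3y
p(6) = -12 - y
So -12 - y = -5, giving y = -7.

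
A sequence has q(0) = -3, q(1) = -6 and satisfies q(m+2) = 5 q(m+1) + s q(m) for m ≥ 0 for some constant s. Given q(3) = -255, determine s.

q(2) = -30 - 3s
q(3) = -150 - 21s
So -150 - 21s = -255, giving s = 5.

5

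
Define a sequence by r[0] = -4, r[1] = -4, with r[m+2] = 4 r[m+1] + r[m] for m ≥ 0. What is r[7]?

-27060

r[2] = 4*(-4) + (-4) = -20
r[3] = 4*(-20) + (-4) = -84
r[4] = 4*(-84) + (-20) = -356
r[5] = 4*(-356) + (-84) = -1508
r[6] = 4*(-1508) + (-356) = -6388
r[7] = 4*(-6388) + (-1508) = -27060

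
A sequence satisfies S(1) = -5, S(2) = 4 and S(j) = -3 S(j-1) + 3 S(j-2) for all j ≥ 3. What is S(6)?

S(3) = -3(4) + 3(-5) = -27
S(4) = -3(-27) + 3(4) = 93
S(5) = -3(93) + 3(-27) = -360
S(6) = -3(-360) + 3(93) = 1359

1359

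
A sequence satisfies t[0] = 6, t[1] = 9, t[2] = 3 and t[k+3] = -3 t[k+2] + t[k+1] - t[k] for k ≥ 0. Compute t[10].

t[3] = -3(3) + 9 - 6 = -6
t[4] = -3(-6) + 3 - 9 = 12
t[5] = -3(12) + (-6) - 3 = -45
t[6] = -3(-45) + 12 - (-6) = 153
t[7] = -3(153) + (-45) - 12 = -516
t[8] = -3(-516) + 153 - (-45) = 1746
t[9] = -3(1746) + (-516) - 153 = -5907
t[10] = -3(-5907) + 1746 - (-516) = 19983

19983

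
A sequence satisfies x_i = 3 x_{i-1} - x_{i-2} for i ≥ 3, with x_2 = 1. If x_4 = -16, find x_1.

Let x_1 = v.
x_3 = 3 - v
x_4 = 8 - 3v
So 8 - 3v = -16, giving v = 8.

8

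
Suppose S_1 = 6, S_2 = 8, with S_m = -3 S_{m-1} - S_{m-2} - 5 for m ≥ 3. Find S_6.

S_3 = -3*8 - 6 - 5 = -35
S_4 = -3*(-35) - 8 - 5 = 92
S_5 = -3*92 - (-35) - 5 = -246
S_6 = -3*(-246) - 92 - 5 = 641

641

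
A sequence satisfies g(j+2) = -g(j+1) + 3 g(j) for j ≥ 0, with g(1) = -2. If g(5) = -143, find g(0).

5

Let g(0) = v.
g(2) = 2 + 3v
g(3) = -8 - 3v
g(4) = 14 + 12v
g(5) = -38 - 21v
So -38 - 21v = -143, giving v = 5.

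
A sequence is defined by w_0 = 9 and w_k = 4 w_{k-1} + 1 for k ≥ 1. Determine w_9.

2446677

w_1 = 4*9 + 1 = 37
w_2 = 4*37 + 1 = 149
w_3 = 4*149 + 1 = 597
w_4 = 4*597 + 1 = 2389
w_5 = 4*2389 + 1 = 9557
w_6 = 4*9557 + 1 = 38229
w_7 = 4*38229 + 1 = 152917
w_8 = 4*152917 + 1 = 611669
w_9 = 4*611669 + 1 = 2446677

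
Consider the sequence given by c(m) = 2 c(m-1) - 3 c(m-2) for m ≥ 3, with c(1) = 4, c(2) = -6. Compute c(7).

c(3) = 2(-6) - 3(4) = -24
c(4) = 2(-24) - 3(-6) = -30
c(5) = 2(-30) - 3(-24) = 12
c(6) = 2(12) - 3(-30) = 114
c(7) = 2(114) - 3(12) = 192

192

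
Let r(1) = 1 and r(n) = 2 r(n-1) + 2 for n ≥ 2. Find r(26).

100663294

The fixed point is 2/(1 - 2) = -2, so r(n) + 2 = 2(r(n-1) + 2).
Hence r(n) = 3·2^{n-1} - 2.
r(26) = 3·2^{25} - 2 = 3·33554432 - 2 = 100663294.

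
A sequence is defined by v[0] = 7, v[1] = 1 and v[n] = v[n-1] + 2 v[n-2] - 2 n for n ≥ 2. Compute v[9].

349

v[2] = 1 + 2·7 - 4 = 11
v[3] = 11 + 2·1 - 6 = 7
v[4] = 7 + 2·11 - 8 = 21
v[5] = 21 + 2·7 - 10 = 25
v[6] = 25 + 2·21 - 12 = 55
v[7] = 55 + 2·25 - 14 = 91
v[8] = 91 + 2·55 - 16 = 185
v[9] = 185 + 2·91 - 18 = 349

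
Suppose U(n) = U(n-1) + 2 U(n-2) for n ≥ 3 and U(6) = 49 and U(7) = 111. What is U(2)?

Rearranging, U(n-2) = (U(n) - U(n-1)) / 2.
U(5) = (111 - 49) / 2 = 62/2 = 31
U(4) = (49 - 31) / 2 = 18/2 = 9
U(3) = (31 - 9) / 2 = 22/2 = 11
U(2) = (9 - 11) / 2 = -2/2 = -1

-1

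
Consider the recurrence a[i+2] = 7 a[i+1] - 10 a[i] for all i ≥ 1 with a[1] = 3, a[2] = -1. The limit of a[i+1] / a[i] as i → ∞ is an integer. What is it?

The characteristic equation is r^2 - 7r + 10 = 0, which factors as (r - 5)(r - 2) = 0.
So the roots are 5 and 2. Since |5| > |2| and the coefficient of 5^i is non-zero, the ratio tends to 5.

5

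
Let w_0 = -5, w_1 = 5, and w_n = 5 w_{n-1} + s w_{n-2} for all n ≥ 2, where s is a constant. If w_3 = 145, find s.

w_2 = 25 - 5s
w_3 = 125 - 20s
So 125 - 20s = 145, giving s = -1.

-1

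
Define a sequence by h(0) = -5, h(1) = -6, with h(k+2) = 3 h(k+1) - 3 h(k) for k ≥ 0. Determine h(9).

h(2) = 3(-6) - 3(-5) = -3
h(3) = 3(-3) - 3(-6) = 9
h(4) = 3(9) - 3(-3) = 36
h(5) = 3(36) - 3(9) = 81
h(6) = 3(81) - 3(36) = 135
h(7) = 3(135) - 3(81) = 162
h(8) = 3(162) - 3(135) = 81
h(9) = 3(81) - 3(162) = -243

-243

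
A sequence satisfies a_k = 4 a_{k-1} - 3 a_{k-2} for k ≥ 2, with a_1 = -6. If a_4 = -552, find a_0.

8

Let a_0 = z.
a_2 = -24 - 3z
a_3 = -78 - 12z
a_4 = -240 - 39z
So -240 - 39z = -552, giving z = 8.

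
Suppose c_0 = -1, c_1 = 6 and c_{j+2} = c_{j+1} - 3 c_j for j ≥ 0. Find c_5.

c_2 = 6 - 3·(-1) = 9
c_3 = 9 - 3·6 = -9
c_4 = (-9) - 3·9 = -36
c_5 = (-36) - 3·(-9) = -9

-9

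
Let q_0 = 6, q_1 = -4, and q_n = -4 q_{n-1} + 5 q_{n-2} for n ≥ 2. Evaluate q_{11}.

-81380204

q_2 = -4(-4) + 5(6) = 46
q_3 = -4(46) + 5(-4) = -204
q_4 = -4(-204) + 5(46) = 1046
q_5 = -4(1046) + 5(-204) = -5204
q_6 = -4(-5204) + 5(1046) = 26046
q_7 = -4(26046) + 5(-5204) = -130204
q_8 = -4(-130204) + 5(26046) = 651046
q_9 = -4(651046) + 5(-130204) = -3255204
q_{10} = -4(-3255204) + 5(651046) = 16276046
q_{11} = -4(16276046) + 5(-3255204) = -81380204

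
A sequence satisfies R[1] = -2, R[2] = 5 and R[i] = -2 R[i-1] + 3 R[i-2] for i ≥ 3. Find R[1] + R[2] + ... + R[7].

R[3] = -2·5 + 3·(-2) = -16
R[4] = -2·(-16) + 3·5 = 47
R[5] = -2·47 + 3·(-16) = -142
R[6] = -2·(-142) + 3·47 = 425
R[7] = -2·425 + 3·(-142) = -1276
Sum = (-2) + 5 + (-16) + 47 + (-142) + 425 + (-1276) = -959

-959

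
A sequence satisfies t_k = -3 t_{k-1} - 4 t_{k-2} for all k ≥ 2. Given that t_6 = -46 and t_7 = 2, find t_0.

Rearranging, t_{k-2} = (t_k + 3 t_{k-1}) / -4.
t_5 = (2 + 3(-46)) / -4 = -136/-4 = 34
t_4 = (-46 + 3(34)) / -4 = 56/-4 = -14
t_3 = (34 + 3(-14)) / -4 = -8/-4 = 2
t_2 = (-14 + 3(2)) / -4 = -8/-4 = 2
t_1 = (2 + 3(2)) / -4 = 8/-4 = -2
t_0 = (2 + 3(-2)) / -4 = -4/-4 = 1

1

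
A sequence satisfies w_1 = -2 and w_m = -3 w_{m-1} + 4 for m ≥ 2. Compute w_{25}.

The fixed point is 4/(1 + 3) = 1, so w_m - 1 = -3(w_{m-1} - 1).
Hence w_m = -3·(-3)^{m-1} + 1.
w_{25} = -3·(-3)^{24} + 1 = -3·282429536481 + 1 = -847288609442.

-847288609442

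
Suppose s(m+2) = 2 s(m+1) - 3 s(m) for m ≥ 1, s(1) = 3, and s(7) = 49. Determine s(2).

Let s(2) = v.
s(3) = -9 + 2v
s(4) = -18 + v
s(5) = -9 - 4v
s(6) = 36 - 11v
s(7) = 99 - 10v
So 99 - 10v = 49, giving v = 5.

5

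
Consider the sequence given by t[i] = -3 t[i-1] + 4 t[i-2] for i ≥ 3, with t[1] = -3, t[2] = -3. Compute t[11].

-3

t[3] = -3·(-3) + 4·(-3) = -3
t[4] = -3·(-3) + 4·(-3) = -3
t[5] = -3·(-3) + 4·(-3) = -3
t[6] = -3·(-3) + 4·(-3) = -3
t[7] = -3·(-3) + 4·(-3) = -3
t[8] = -3·(-3) + 4·(-3) = -3
t[9] = -3·(-3) + 4·(-3) = -3
t[10] = -3·(-3) + 4·(-3) = -3
t[11] = -3·(-3) + 4·(-3) = -3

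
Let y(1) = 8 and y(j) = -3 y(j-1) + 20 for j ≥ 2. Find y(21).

10460353208

The fixed point is 20/(1 + 3) = 5, so y(j) - 5 = -3(y(j-1) - 5).
Hence y(j) = 3·(-3)^{j-1} + 5.
y(21) = 3·(-3)^{20} + 5 = 3·3486784401 + 5 = 10460353208.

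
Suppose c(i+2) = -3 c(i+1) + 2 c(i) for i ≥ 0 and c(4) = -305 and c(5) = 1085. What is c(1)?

5

Rearranging, c(i-2) = (c(i) + 3 c(i-1)) / 2.
c(3) = (1085 + 3(-305)) / 2 = 170/2 = 85
c(2) = (-305 + 3(85)) / 2 = -50/2 = -25
c(1) = (85 + 3(-25)) / 2 = 10/2 = 5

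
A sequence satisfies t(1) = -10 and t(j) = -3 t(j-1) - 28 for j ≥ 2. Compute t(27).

-7625597484994

The fixed point is -28/(1 + 3) = -7, so t(j) + 7 = -3(t(j-1) + 7).
Hence t(j) = -3·(-3)^{j-1} - 7.
t(27) = -3·(-3)^{26} - 7 = -3·2541865828329 - 7 = -7625597484994.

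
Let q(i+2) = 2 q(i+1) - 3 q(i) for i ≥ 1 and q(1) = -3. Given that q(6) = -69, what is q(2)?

3

Let q(2) = x.
q(3) = 9 + 2x
q(4) = 18 + x
q(5) = 9 - 4x
q(6) = -36 - 11x
So -36 - 11x = -69, giving x = 3.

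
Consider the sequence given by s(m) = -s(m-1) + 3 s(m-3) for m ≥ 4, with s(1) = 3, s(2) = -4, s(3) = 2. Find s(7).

-4

s(4) = -2 + 3·3 = 7
s(5) = -7 + 3·(-4) = -19
s(6) = -(-19) + 3·2 = 25
s(7) = -25 + 3·7 = -4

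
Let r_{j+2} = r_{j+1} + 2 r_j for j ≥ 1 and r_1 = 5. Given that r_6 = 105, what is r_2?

Let r_2 = w.
r_3 = 10 + w
r_4 = 10 + 3w
r_5 = 30 + 5w
r_6 = 50 + 11w
So 50 + 11w = 105, giving w = 5.

5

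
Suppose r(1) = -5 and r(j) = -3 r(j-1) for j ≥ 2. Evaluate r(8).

10935

r(2) = -3(-5) = 15
r(3) = -3(15) = -45
r(4) = -3(-45) = 135
r(5) = -3(135) = -405
r(6) = -3(-405) = 1215
r(7) = -3(1215) = -3645
r(8) = -3(-3645) = 10935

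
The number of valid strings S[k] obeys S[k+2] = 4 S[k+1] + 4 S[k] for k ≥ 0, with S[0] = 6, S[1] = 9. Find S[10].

S[2] = 4*9 + 4*6 = 60
S[3] = 4*60 + 4*9 = 276
S[4] = 4*276 + 4*60 = 1344
S[5] = 4*1344 + 4*276 = 6480
S[6] = 4*6480 + 4*1344 = 31296
S[7] = 4*31296 + 4*6480 = 151104
S[8] = 4*151104 + 4*31296 = 729600
S[9] = 4*729600 + 4*151104 = 3522816
S[10] = 4*3522816 + 4*729600 = 17009664

17009664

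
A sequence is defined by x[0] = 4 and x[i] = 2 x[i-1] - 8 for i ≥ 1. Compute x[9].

x[1] = 2(4) - 8 = 0
x[2] = 2(0) - 8 = -8
x[3] = 2(-8) - 8 = -24
x[4] = 2(-24) - 8 = -56
x[5] = 2(-56) - 8 = -120
x[6] = 2(-120) - 8 = -248
x[7] = 2(-248) - 8 = -504
x[8] = 2(-504) - 8 = -1016
x[9] = 2(-1016) - 8 = -2040

-2040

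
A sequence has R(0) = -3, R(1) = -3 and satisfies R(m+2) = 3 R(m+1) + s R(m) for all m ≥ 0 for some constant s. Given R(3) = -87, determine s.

5

R(2) = -9 - 3s
R(3) = -27 - 12s
So -27 - 12s = -87, giving s = 5.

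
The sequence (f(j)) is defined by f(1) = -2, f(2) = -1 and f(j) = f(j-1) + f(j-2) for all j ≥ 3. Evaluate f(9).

f(3) = (-1) + (-2) = -3
f(4) = (-3) + (-1) = -4
f(5) = (-4) + (-3) = -7
f(6) = (-7) + (-4) = -11
f(7) = (-11) + (-7) = -18
f(8) = (-18) + (-11) = -29
f(9) = (-29) + (-18) = -47

-47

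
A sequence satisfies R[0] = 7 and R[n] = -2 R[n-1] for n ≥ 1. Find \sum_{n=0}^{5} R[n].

R[1] = -2*7 = -14
R[2] = -2*(-14) = 28
R[3] = -2*28 = -56
R[4] = -2*(-56) = 112
R[5] = -2*112 = -224
Sum = 7 + (-14) + 28 + (-56) + 112 + (-224) = -147

-147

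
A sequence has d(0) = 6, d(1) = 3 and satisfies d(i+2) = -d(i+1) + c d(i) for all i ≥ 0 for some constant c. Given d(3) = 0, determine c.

1

d(2) = -3 + 6c
d(3) = 3 - 3c
So 3 - 3c = 0, giving c = 1.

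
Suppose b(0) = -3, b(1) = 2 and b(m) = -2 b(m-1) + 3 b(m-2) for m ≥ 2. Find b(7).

2732

b(2) = -2(2) + 3(-3) = -13
b(3) = -2(-13) + 3(2) = 32
b(4) = -2(32) + 3(-13) = -103
b(5) = -2(-103) + 3(32) = 302
b(6) = -2(302) + 3(-103) = -913
b(7) = -2(-913) + 3(302) = 2732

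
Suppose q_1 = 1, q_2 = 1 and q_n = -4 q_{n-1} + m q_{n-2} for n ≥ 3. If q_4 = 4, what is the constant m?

4

q_3 = -4 + m
q_4 = 16 - 3m
So 16 - 3m = 4, giving m = 4.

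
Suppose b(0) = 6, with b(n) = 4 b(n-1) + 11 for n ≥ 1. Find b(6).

39591

b(1) = 4(6) + 11 = 35
b(2) = 4(35) + 11 = 151
b(3) = 4(151) + 11 = 615
b(4) = 4(615) + 11 = 2471
b(5) = 4(2471) + 11 = 9895
b(6) = 4(9895) + 11 = 39591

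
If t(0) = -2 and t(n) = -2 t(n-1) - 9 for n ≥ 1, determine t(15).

The fixed point is -9/(1 + 2) = -3, so t(n) + 3 = -2(t(n-1) + 3).
Hence t(n) = 1·(-2)^n - 3.
t(15) = 1·(-2)^{15} - 3 = 1·-32768 - 3 = -32771.

-32771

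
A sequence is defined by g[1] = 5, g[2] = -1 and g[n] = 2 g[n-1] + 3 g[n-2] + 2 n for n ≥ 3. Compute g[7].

1367

g[3] = 2(-1) + 3(5) + 6 = 19
g[4] = 2(19) + 3(-1) + 8 = 43
g[5] = 2(43) + 3(19) + 10 = 153
g[6] = 2(153) + 3(43) + 12 = 447
g[7] = 2(447) + 3(153) + 14 = 1367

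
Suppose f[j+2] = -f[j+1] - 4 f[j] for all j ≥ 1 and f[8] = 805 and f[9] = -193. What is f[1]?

6

Rearranging, f[j-2] = (f[j] + f[j-1]) / -4.
f[7] = (-193 + 805) / -4 = 612/-4 = -153
f[6] = (805 + (-153)) / -4 = 652/-4 = -163
f[5] = (-153 + (-163)) / -4 = -316/-4 = 79
f[4] = (-163 + 79) / -4 = -84/-4 = 21
f[3] = (79 + 21) / -4 = 100/-4 = -25
f[2] = (21 + (-25)) / -4 = -4/-4 = 1
f[1] = (-25 + 1) / -4 = -24/-4 = 6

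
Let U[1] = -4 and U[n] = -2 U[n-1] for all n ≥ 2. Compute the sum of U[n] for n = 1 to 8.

U[2] = -2(-4) = 8
U[3] = -2(8) = -16
U[4] = -2(-16) = 32
U[5] = -2(32) = -64
U[6] = -2(-64) = 128
U[7] = -2(128) = -256
U[8] = -2(-256) = 512
Sum = (-4) + 8 + (-16) + 32 + (-64) + 128 + (-256) + 512 = 340

340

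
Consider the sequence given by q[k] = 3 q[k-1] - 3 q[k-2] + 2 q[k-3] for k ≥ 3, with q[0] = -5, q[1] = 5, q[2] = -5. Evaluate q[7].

q[3] = 3*(-5) - 3*5 + 2*(-5) = -40
q[4] = 3*(-40) - 3*(-5) + 2*5 = -95
q[5] = 3*(-95) - 3*(-40) + 2*(-5) = -175
q[6] = 3*(-175) - 3*(-95) + 2*(-40) = -320
q[7] = 3*(-320) - 3*(-175) + 2*(-95) = -625

-625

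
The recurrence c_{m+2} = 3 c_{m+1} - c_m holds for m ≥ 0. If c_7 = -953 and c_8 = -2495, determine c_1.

Rearranging, c_{m-2} = -(c_m - 3 c_{m-1}).
c_6 = -(-2495 - 3*(-953)) = -364
c_5 = -(-953 - 3*(-364)) = -139
c_4 = -(-364 - 3*(-139)) = -53
c_3 = -(-139 - 3*(-53)) = -20
c_2 = -(-53 - 3*(-20)) = -7
c_1 = -(-20 - 3*(-7)) = -1

-1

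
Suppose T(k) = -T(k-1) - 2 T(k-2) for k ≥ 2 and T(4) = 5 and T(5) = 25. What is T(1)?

5

Rearranging, T(k-2) = (T(k) + T(k-1)) / -2.
T(3) = (25 + 5) / -2 = 30/-2 = -15
T(2) = (5 + (-15)) / -2 = -10/-2 = 5
T(1) = (-15 + 5) / -2 = -10/-2 = 5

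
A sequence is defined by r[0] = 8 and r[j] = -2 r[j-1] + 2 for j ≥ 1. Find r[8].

r[1] = -2(8) + 2 = -14
r[2] = -2(-14) + 2 = 30
r[3] = -2(30) + 2 = -58
r[4] = -2(-58) + 2 = 118
r[5] = -2(118) + 2 = -234
r[6] = -2(-234) + 2 = 470
r[7] = -2(470) + 2 = -938
r[8] = -2(-938) + 2 = 1878

1878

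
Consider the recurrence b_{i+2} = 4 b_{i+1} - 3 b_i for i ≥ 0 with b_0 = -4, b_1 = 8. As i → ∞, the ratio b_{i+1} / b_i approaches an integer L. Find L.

3

The characteristic equation is r^2 - 4r + 3 = 0, which factors as (r - 3)(r - 1) = 0.
So the roots are 3 and 1. Since |3| > |1| and the coefficient of 3^i is non-zero, the ratio tends to 3.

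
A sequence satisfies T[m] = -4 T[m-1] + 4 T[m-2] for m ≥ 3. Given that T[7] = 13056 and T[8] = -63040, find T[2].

Rearranging, T[m-2] = (T[m] + 4 T[m-1]) / 4.
T[6] = (-63040 + 4*13056) / 4 = -10816/4 = -2704
T[5] = (13056 + 4*(-2704)) / 4 = 2240/4 = 560
T[4] = (-2704 + 4*560) / 4 = -464/4 = -116
T[3] = (560 + 4*(-116)) / 4 = 96/4 = 24
T[2] = (-116 + 4*24) / 4 = -20/4 = -5

-5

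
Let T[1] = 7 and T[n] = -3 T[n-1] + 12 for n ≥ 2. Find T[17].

The fixed point is 12/(1 + 3) = 3, so T[n] - 3 = -3(T[n-1] - 3).
Hence T[n] = 4·(-3)^{n-1} + 3.
T[17] = 4·(-3)^{16} + 3 = 4·43046721 + 3 = 172186887.

172186887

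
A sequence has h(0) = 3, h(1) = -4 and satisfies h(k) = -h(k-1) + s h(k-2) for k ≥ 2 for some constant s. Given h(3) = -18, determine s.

2

h(2) = 4 + 3s
h(3) = -4 - 7s
So -4 - 7s = -18, giving s = 2.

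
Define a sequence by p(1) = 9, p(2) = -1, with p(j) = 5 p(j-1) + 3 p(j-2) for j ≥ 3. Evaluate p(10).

3136499

p(3) = 5·(-1) + 3·9 = 22
p(4) = 5·22 + 3·(-1) = 107
p(5) = 5·107 + 3·22 = 601
p(6) = 5·601 + 3·107 = 3326
p(7) = 5·3326 + 3·601 = 18433
p(8) = 5·18433 + 3·3326 = 102143
p(9) = 5·102143 + 3·18433 = 566014
p(10) = 5·566014 + 3·102143 = 3136499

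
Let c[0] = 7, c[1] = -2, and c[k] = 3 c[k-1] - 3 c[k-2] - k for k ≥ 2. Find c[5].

c[2] = 3*(-2) - 3*7 - 2 = -29
c[3] = 3*(-29) - 3*(-2) - 3 = -84
c[4] = 3*(-84) - 3*(-29) - 4 = -169
c[5] = 3*(-169) - 3*(-84) - 5 = -260

-260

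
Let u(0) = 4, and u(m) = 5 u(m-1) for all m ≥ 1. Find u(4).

2500

u(1) = 5*4 = 20
u(2) = 5*20 = 100
u(3) = 5*100 = 500
u(4) = 5*500 = 2500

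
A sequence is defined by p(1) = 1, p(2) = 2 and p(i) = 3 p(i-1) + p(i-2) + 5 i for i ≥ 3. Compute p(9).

38308

p(3) = 3·2 + 1 + 15 = 22
p(4) = 3·22 + 2 + 20 = 88
p(5) = 3·88 + 22 + 25 = 311
p(6) = 3·311 + 88 + 30 = 1051
p(7) = 3·1051 + 311 + 35 = 3499
p(8) = 3·3499 + 1051 + 40 = 11588
p(9) = 3·11588 + 3499 + 45 = 38308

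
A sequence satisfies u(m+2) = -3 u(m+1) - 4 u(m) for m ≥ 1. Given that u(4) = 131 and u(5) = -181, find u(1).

8

Rearranging, u(m-2) = (u(m) + 3 u(m-1)) / -4.
u(3) = (-181 + 3*131) / -4 = 212/-4 = -53
u(2) = (131 + 3*(-53)) / -4 = -28/-4 = 7
u(1) = (-53 + 3*7) / -4 = -32/-4 = 8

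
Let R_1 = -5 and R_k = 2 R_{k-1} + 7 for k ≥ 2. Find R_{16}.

65529

The fixed point is 7/(1 - 2) = -7, so R_k + 7 = 2(R_{k-1} + 7).
Hence R_k = 2·2^{k-1} - 7.
R_{16} = 2·2^{15} - 7 = 2·32768 - 7 = 65529.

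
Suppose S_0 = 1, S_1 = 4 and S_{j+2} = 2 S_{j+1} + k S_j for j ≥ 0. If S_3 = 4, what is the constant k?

-2

S_2 = 8 + k
S_3 = 16 + 6k
So 16 + 6k = 4, giving k = -2.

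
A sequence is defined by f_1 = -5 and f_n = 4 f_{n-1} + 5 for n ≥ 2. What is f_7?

-13655

f_2 = 4·(-5) + 5 = -15
f_3 = 4·(-15) + 5 = -55
f_4 = 4·(-55) + 5 = -215
f_5 = 4·(-215) + 5 = -855
f_6 = 4·(-855) + 5 = -3415
f_7 = 4·(-3415) + 5 = -13655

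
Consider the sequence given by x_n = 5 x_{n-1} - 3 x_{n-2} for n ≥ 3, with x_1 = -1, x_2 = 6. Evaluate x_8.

50718

x_3 = 5·6 - 3·(-1) = 33
x_4 = 5·33 - 3·6 = 147
x_5 = 5·147 - 3·33 = 636
x_6 = 5·636 - 3·147 = 2739
x_7 = 5·2739 - 3·636 = 11787
x_8 = 5·11787 - 3·2739 = 50718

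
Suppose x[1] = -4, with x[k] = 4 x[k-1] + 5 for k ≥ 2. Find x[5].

-599

x[2] = 4·(-4) + 5 = -11
x[3] = 4·(-11) + 5 = -39
x[4] = 4·(-39) + 5 = -151
x[5] = 4·(-151) + 5 = -599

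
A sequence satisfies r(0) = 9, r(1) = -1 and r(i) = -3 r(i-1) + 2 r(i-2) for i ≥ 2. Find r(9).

-135385

r(2) = -3*(-1) + 2*9 = 21
r(3) = -3*21 + 2*(-1) = -65
r(4) = -3*(-65) + 2*21 = 237
r(5) = -3*237 + 2*(-65) = -841
r(6) = -3*(-841) + 2*237 = 2997
r(7) = -3*2997 + 2*(-841) = -10673
r(8) = -3*(-10673) + 2*2997 = 38013
r(9) = -3*38013 + 2*(-10673) = -135385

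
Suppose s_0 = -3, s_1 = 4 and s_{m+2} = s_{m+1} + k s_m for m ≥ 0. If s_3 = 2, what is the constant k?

s_2 = 4 - 3k
s_3 = 4 + k
So 4 + k = 2, giving k = -2.

-2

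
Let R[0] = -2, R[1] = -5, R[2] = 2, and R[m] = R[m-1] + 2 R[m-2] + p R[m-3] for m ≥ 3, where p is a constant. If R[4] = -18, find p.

2

R[3] = -8 - 2p
R[4] = -4 - 7p
So -4 - 7p = -18, giving p = 2.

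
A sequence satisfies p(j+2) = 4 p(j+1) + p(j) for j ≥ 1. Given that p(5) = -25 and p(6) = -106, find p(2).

Rearranging, p(j-2) = p(j) - 4 p(j-1).
p(4) = -106 - 4*(-25) = -6
p(3) = -25 - 4*(-6) = -1
p(2) = -6 - 4*(-1) = -2

-2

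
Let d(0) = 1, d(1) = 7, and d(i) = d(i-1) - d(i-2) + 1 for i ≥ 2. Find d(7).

7

d(2) = 7 - 1 + 1 = 7
d(3) = 7 - 7 + 1 = 1
d(4) = 1 - 7 + 1 = -5
d(5) = (-5) - 1 + 1 = -5
d(6) = (-5) - (-5) + 1 = 1
d(7) = 1 - (-5) + 1 = 7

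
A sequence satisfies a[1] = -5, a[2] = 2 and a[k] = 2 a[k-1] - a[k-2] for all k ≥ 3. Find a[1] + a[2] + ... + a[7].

a[3] = 2·2 - (-5) = 9
a[4] = 2·9 - 2 = 16
a[5] = 2·16 - 9 = 23
a[6] = 2·23 - 16 = 30
a[7] = 2·30 - 23 = 37
Sum = (-5) + 2 + 9 + 16 + 23 + 30 + 37 = 112

112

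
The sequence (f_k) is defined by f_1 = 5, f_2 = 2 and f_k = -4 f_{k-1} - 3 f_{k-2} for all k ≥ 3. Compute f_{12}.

f_3 = -4*2 - 3*5 = -23
f_4 = -4*(-23) - 3*2 = 86
f_5 = -4*86 - 3*(-23) = -275
f_6 = -4*(-275) - 3*86 = 842
f_7 = -4*842 - 3*(-275) = -2543
f_8 = -4*(-2543) - 3*842 = 7646
f_9 = -4*7646 - 3*(-2543) = -22955
f_{10} = -4*(-22955) - 3*7646 = 68882
f_{11} = -4*68882 - 3*(-22955) = -206663
f_{12} = -4*(-206663) - 3*68882 = 620006

620006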